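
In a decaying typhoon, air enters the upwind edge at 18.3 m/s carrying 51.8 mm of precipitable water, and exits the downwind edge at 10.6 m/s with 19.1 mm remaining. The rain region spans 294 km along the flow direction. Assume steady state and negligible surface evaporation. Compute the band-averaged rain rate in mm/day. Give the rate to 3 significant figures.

Column moisture flux per unit crosswind length is F = V × PW.
Inflow: F_in = 18.3 × 51.8 = 947.94 mm·m/s
Outflow: F_out = 10.6 × 19.1 = 202.46 mm·m/s
Steady-state rate R = (F_in − F_out)/L = (947.94 − 202.46) / 294000 m = 2.536e-03 mm/s.
R = 2.536e-03 × 3600 × 24 = 219 mm/day.

R ≈ 219 mm/day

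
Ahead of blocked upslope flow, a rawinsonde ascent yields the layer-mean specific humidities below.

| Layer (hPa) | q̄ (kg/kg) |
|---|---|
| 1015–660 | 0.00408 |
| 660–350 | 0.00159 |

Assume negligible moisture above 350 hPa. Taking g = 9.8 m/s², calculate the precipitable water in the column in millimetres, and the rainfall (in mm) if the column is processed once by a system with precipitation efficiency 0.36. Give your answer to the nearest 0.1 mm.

Precipitable water is the column-integrated vapour mass per unit area: PW = (1/g) Σ q̄ Δp, with q in kg/kg and Δp in Pa (1 kg/m² of water = 1 mm).
Layer 1015–660 hPa: Δp = 355 hPa = 35500 Pa, q̄ = 0.00408 kg/kg → 0.00408 × 35500 / 9.8 = 14.78 mm
Layer 660–350 hPa: Δp = 310 hPa = 31000 Pa, q̄ = 0.00159 kg/kg → 0.00159 × 31000 / 9.8 = 5.03 mm
PW = 14.78 + 5.03 = 19.81 ≈ 19.8 mm.
Rainfall = ε × PW = 0.36 × 19.8 = 7.1 mm.

PW ≈ 19.8 mm; rainfall ≈ 7.1 mm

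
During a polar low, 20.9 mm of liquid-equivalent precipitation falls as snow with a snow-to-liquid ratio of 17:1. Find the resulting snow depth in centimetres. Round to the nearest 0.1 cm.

Snow depth = liquid × ratio = 20.9 mm × 17 = 355.3 mm = 35.5 cm.

snow depth ≈ 35.5 cm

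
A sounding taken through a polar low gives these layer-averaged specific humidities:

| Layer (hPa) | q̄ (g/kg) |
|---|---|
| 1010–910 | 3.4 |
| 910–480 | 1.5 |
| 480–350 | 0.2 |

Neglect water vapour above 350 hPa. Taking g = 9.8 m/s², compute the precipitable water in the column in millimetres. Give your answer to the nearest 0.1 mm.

Precipitable water is the column-integrated vapour mass per unit area: PW = (1/g) Σ q̄ Δp, with q in kg/kg and Δp in Pa (1 kg/m² of water = 1 mm).
Layer 1010–910 hPa: Δp = 100 hPa = 10000 Pa, q̄ = 0.0034 kg/kg → 0.0034 × 10000 / 9.8 = 3.47 mm
Layer 910–480 hPa: Δp = 430 hPa = 43000 Pa, q̄ = 0.0015 kg/kg → 0.0015 × 43000 / 9.8 = 6.58 mm
Layer 480–350 hPa: Δp = 130 hPa = 13000 Pa, q̄ = 0.0002 kg/kg → 0.0002 × 13000 / 9.8 = 0.27 mm
PW = 3.47 + 6.58 + 0.27 = 10.32 ≈ 10.3 mm.

PW ≈ 10.3 mm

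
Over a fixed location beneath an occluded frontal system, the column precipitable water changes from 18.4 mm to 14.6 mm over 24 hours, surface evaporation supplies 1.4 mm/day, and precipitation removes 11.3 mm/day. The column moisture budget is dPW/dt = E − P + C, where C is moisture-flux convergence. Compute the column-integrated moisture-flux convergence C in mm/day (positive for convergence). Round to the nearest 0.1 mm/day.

C ≈ 6.1 mm/day

dPW/dt = (14.6 − 18.4) mm / (24/24 day) = -3.800 mm/day.
C = dPW/dt − E + P = (-3.800) − 1.4 + 11.3 = 6.1 mm/day.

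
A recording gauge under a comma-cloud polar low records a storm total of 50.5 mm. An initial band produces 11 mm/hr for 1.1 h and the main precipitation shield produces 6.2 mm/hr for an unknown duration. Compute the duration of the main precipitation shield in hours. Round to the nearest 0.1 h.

Known phases: 11 × 1.1 = 12.1 mm.
Remaining depth = 50.5 − 12.1 = 38.4 mm.
Duration = 38.4 / 6.2 = 6.2 h.

duration ≈ 6.2 h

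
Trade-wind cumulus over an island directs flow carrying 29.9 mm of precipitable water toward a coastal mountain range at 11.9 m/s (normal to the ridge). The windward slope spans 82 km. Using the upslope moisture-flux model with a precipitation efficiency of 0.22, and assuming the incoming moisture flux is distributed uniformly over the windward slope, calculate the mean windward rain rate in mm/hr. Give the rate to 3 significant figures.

Incoming column moisture flux per unit ridge length: F = V × PW = 11.9 × 29.9 = 355.81 mm·m/s.
Spread over the 82 km slope with efficiency ε = 0.22: R = ε·F/W = 0.22 × 355.81 / 82000 m = 9.546e-04 mm/s.
R = 9.546e-04 × 3600 = 3.44 mm/hr.

R ≈ 3.44 mm/hr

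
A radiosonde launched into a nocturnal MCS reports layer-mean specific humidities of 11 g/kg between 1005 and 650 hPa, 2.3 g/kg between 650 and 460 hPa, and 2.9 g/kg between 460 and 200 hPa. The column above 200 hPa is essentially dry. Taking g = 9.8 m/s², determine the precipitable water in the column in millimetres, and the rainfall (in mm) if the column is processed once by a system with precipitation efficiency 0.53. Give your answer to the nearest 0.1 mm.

Precipitable water is the column-integrated vapour mass per unit area: PW = (1/g) Σ q̄ Δp, with q in kg/kg and Δp in Pa (1 kg/m² of water = 1 mm).
Layer 1005–650 hPa: Δp = 355 hPa = 35500 Pa, q̄ = 0.011 kg/kg → 0.011 × 35500 / 9.8 = 39.85 mm
Layer 650–460 hPa: Δp = 190 hPa = 19000 Pa, q̄ = 0.0023 kg/kg → 0.0023 × 19000 / 9.8 = 4.46 mm
Layer 460–200 hPa: Δp = 260 hPa = 26000 Pa, q̄ = 0.0029 kg/kg → 0.0029 × 26000 / 9.8 = 7.69 mm
PW = 39.85 + 4.46 + 7.69 = 52.00 ≈ 52.0 mm.
Rainfall = ε × PW = 0.53 × 52.0 = 27.6 mm.

PW ≈ 52.0 mm; rainfall ≈ 27.6 mm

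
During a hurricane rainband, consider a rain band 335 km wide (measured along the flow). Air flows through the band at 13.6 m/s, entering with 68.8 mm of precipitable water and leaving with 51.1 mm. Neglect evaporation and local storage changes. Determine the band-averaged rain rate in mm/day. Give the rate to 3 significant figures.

Column moisture flux per unit crosswind length is F = V × PW.
Inflow: F_in = 13.6 × 68.8 = 935.68 mm·m/s
Outflow: F_out = 13.6 × 51.1 = 694.96 mm·m/s
Steady-state rate R = (F_in − F_out)/L = (935.68 − 694.96) / 335000 m = 7.186e-04 mm/s.
R = 7.186e-04 × 3600 × 24 = 62.1 mm/day.

R ≈ 62.1 mm/day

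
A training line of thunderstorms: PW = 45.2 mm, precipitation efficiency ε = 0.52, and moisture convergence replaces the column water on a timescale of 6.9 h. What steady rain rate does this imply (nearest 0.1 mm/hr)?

Each overturning extracts ε × PW = 0.52 × 45.2 = 23.504 mm.
Rate = ε·PW / τ = 23.504 / 6.9 h = 3.4 mm/hr.

R ≈ 3.4 mm/hr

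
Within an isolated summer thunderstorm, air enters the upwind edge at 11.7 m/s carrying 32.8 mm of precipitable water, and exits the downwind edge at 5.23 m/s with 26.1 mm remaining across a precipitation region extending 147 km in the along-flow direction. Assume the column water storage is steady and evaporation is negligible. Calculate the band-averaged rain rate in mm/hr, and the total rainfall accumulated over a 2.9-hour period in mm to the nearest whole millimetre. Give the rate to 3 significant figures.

Column moisture flux per unit crosswind length is F = V × PW.
Inflow: F_in = 11.7 × 32.8 = 383.76 mm·m/s
Outflow: F_out = 5.23 × 26.1 = 136.503 mm·m/s
Steady-state rate R = (F_in − F_out)/L = (383.76 − 136.503) / 147000 m = 1.682e-03 mm/s.
R = 1.682e-03 × 3600 = 6.06 mm/hr.
Over 2.9 h: total = 6.06 × 2.9 = 17.574 ≈ 18 mm.

R ≈ 6.06 mm/hr; total ≈ 18 mm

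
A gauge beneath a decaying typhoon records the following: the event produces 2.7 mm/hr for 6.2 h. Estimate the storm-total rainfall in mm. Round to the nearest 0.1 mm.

Total = Σ Rᵢ Δtᵢ = 2.7 × 6.2
      = 16.74 = 16.7 mm.

total ≈ 16.7 mm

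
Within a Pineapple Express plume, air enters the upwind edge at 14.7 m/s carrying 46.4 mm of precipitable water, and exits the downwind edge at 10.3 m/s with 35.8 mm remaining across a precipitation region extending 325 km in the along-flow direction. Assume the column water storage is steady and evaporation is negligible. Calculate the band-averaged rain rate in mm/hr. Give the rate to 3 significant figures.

R ≈ 3.47 mm/hr

Column moisture flux per unit crosswind length is F = V × PW.
Inflow: F_in = 14.7 × 46.4 = 682.08 mm·m/s
Outflow: F_out = 10.3 × 35.8 = 368.74 mm·m/s
Steady-state rate R = (F_in − F_out)/L = (682.08 − 368.74) / 325000 m = 9.641e-04 mm/s.
R = 9.641e-04 × 3600 = 3.47 mm/hr.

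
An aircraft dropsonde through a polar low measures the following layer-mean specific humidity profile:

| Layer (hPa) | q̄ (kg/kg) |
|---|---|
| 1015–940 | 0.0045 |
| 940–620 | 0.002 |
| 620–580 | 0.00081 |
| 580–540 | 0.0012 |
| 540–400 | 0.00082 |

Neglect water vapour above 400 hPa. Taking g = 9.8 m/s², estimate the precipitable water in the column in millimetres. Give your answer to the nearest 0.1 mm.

PW ≈ 12.0 mm

Precipitable water is the column-integrated vapour mass per unit area: PW = (1/g) Σ q̄ Δp, with q in kg/kg and Δp in Pa (1 kg/m² of water = 1 mm).
Layer 1015–940 hPa: Δp = 75 hPa = 7500 Pa, q̄ = 0.0045 kg/kg → 0.0045 × 7500 / 9.8 = 3.44 mm
Layer 940–620 hPa: Δp = 320 hPa = 32000 Pa, q̄ = 0.002 kg/kg → 0.002 × 32000 / 9.8 = 6.53 mm
Layer 620–580 hPa: Δp = 40 hPa = 4000 Pa, q̄ = 0.00081 kg/kg → 0.00081 × 4000 / 9.8 = 0.33 mm
Layer 580–540 hPa: Δp = 40 hPa = 4000 Pa, q̄ = 0.0012 kg/kg → 0.0012 × 4000 / 9.8 = 0.49 mm
Layer 540–400 hPa: Δp = 140 hPa = 14000 Pa, q̄ = 0.00082 kg/kg → 0.00082 × 14000 / 9.8 = 1.17 mm
PW = 3.44 + 6.53 + 0.33 + 0.49 + 1.17 = 11.96 ≈ 12.0 mm.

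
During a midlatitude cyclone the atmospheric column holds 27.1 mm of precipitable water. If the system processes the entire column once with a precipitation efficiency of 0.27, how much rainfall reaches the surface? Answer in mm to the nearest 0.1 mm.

rainfall ≈ 7.3 mm

Rainfall = ε × PW = 0.27 × 27.1 = 7.3 mm.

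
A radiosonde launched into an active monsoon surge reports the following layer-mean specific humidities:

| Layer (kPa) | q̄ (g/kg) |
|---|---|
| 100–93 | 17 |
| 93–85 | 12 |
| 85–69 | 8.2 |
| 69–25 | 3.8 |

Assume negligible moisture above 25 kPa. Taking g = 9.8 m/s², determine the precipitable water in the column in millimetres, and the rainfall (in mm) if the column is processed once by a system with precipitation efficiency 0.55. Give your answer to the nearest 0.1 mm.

PW ≈ 52.4 mm; rainfall ≈ 28.8 mm

Precipitable water is the column-integrated vapour mass per unit area: PW = (1/g) Σ q̄ Δp, with q in kg/kg and Δp in Pa (1 kg/m² of water = 1 mm).
Layer 100–93 kPa: Δp = 70 hPa = 7000 Pa, q̄ = 0.017 kg/kg → 0.017 × 7000 / 9.8 = 12.14 mm
Layer 93–85 kPa: Δp = 80 hPa = 8000 Pa, q̄ = 0.012 kg/kg → 0.012 × 8000 / 9.8 = 9.80 mm
Layer 85–69 kPa: Δp = 160 hPa = 16000 Pa, q̄ = 0.0082 kg/kg → 0.0082 × 16000 / 9.8 = 13.39 mm
Layer 69–25 kPa: Δp = 440 hPa = 44000 Pa, q̄ = 0.0038 kg/kg → 0.0038 × 44000 / 9.8 = 17.06 mm
PW = 12.14 + 9.80 + 13.39 + 17.06 = 52.39 ≈ 52.4 mm.
Rainfall = ε × PW = 0.55 × 52.4 = 28.8 mm.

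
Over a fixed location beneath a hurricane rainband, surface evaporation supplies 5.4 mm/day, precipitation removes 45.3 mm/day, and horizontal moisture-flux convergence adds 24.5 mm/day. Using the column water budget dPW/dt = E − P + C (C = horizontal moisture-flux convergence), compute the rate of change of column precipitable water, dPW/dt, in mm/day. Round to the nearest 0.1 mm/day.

dPW/dt = E − P + C = 5.4 − 45.3 + (24.5) = -15.4 mm/day.

dPW/dt ≈ -15.4 mm/day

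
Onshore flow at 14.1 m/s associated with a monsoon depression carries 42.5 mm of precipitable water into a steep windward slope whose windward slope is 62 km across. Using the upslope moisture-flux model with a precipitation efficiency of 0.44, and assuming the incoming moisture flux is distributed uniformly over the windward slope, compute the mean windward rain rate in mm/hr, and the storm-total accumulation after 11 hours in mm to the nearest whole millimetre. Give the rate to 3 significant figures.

Incoming column moisture flux per unit ridge length: F = V × PW = 14.1 × 42.5 = 599.25 mm·m/s.
Spread over the 62 km slope with efficiency ε = 0.44: R = ε·F/W = 0.44 × 599.25 / 62000 m = 4.253e-03 mm/s.
R = 4.253e-03 × 3600 = 15.3 mm/hr.
Over 11 h: total = 15.3 × 11 = 168.3 ≈ 168 mm.

R ≈ 15.3 mm/hr; total ≈ 168 mm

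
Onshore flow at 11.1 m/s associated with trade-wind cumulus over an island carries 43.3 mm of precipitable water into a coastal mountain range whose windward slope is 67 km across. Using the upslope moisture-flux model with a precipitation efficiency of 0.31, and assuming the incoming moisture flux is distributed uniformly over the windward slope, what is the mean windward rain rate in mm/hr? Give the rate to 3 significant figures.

Incoming column moisture flux per unit ridge length: F = V × PW = 11.1 × 43.3 = 480.63 mm·m/s.
Spread over the 67 km slope with efficiency ε = 0.31: R = ε·F/W = 0.31 × 480.63 / 67000 m = 2.224e-03 mm/s.
R = 2.224e-03 × 3600 = 8.01 mm/hr.

R ≈ 8.01 mm/hr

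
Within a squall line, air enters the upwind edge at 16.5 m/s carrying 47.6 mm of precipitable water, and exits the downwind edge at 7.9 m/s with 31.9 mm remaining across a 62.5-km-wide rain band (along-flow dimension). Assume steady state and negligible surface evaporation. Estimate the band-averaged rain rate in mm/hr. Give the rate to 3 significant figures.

Column moisture flux per unit crosswind length is F = V × PW.
Inflow: F_in = 16.5 × 47.6 = 785.4 mm·m/s
Outflow: F_out = 7.9 × 31.9 = 252.01 mm·m/s
Steady-state rate R = (F_in − F_out)/L = (785.4 − 252.01) / 62500 m = 8.534e-03 mm/s.
R = 8.534e-03 × 3600 = 30.7 mm/hr.

R ≈ 30.7 mm/hr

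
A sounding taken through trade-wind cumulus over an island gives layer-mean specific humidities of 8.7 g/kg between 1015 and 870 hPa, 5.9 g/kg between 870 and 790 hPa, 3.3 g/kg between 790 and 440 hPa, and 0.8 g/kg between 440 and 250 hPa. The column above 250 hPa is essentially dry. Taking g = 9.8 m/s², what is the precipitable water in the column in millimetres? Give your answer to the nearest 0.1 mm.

PW ≈ 31.0 mm

Precipitable water is the column-integrated vapour mass per unit area: PW = (1/g) Σ q̄ Δp, with q in kg/kg and Δp in Pa (1 kg/m² of water = 1 mm).
Layer 1015–870 hPa: Δp = 145 hPa = 14500 Pa, q̄ = 0.0087 kg/kg → 0.0087 × 14500 / 9.8 = 12.87 mm
Layer 870–790 hPa: Δp = 80 hPa = 8000 Pa, q̄ = 0.0059 kg/kg → 0.0059 × 8000 / 9.8 = 4.82 mm
Layer 790–440 hPa: Δp = 350 hPa = 35000 Pa, q̄ = 0.0033 kg/kg → 0.0033 × 35000 / 9.8 = 11.79 mm
Layer 440–250 hPa: Δp = 190 hPa = 19000 Pa, q̄ = 0.0008 kg/kg → 0.0008 × 19000 / 9.8 = 1.55 mm
PW = 12.87 + 4.82 + 11.79 + 1.55 = 31.03 ≈ 31.0 mm.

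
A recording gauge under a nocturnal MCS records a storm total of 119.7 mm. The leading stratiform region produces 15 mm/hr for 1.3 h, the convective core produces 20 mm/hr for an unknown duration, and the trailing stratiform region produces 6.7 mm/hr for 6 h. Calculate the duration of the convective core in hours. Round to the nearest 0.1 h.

Known phases: 15 × 1.3 + 6.7 × 6 = 19.5 + 40.2 = 59.7 mm.
Remaining depth = 119.7 − 59.7 = 60 mm.
Duration = 60 / 20 = 3.0 h.

duration ≈ 3.0 h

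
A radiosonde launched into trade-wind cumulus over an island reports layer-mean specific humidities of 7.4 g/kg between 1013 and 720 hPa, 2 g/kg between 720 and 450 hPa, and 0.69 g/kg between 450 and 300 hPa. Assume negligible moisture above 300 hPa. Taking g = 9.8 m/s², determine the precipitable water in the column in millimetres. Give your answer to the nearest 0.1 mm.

Precipitable water is the column-integrated vapour mass per unit area: PW = (1/g) Σ q̄ Δp, with q in kg/kg and Δp in Pa (1 kg/m² of water = 1 mm).
Layer 1013–720 hPa: Δp = 293 hPa = 29300 Pa, q̄ = 0.0074 kg/kg → 0.0074 × 29300 / 9.8 = 22.12 mm
Layer 720–450 hPa: Δp = 270 hPa = 27000 Pa, q̄ = 0.002 kg/kg → 0.002 × 27000 / 9.8 = 5.51 mm
Layer 450–300 hPa: Δp = 150 hPa = 15000 Pa, q̄ = 0.00069 kg/kg → 0.00069 × 15000 / 9.8 = 1.06 mm
PW = 22.12 + 5.51 + 1.06 = 28.69 ≈ 28.7 mm.

PW ≈ 28.7 mm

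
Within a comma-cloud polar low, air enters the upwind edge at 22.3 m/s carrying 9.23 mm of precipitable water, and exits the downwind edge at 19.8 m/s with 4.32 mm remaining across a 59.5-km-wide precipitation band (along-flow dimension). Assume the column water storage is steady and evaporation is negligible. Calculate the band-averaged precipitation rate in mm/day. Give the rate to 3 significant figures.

R ≈ 175 mm/day

Column moisture flux per unit crosswind length is F = V × PW.
Inflow: F_in = 22.3 × 9.23 = 205.829 mm·m/s
Outflow: F_out = 19.8 × 4.32 = 85.536 mm·m/s
Steady-state rate R = (F_in − F_out)/L = (205.829 − 85.536) / 59500 m = 2.022e-03 mm/s.
R = 2.022e-03 × 3600 × 24 = 175 mm/day.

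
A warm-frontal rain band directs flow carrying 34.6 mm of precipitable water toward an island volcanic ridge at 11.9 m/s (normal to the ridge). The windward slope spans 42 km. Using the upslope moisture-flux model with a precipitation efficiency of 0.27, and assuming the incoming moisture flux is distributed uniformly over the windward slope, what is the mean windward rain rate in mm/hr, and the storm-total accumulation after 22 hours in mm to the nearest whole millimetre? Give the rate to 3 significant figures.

R ≈ 9.53 mm/hr; total ≈ 210 mm

Incoming column moisture flux per unit ridge length: F = V × PW = 11.9 × 34.6 = 411.74 mm·m/s.
Spread over the 42 km slope with efficiency ε = 0.27: R = ε·F/W = 0.27 × 411.74 / 42000 m = 2.647e-03 mm/s.
R = 2.647e-03 × 3600 = 9.53 mm/hr.
Over 22 h: total = 9.53 × 22 = 209.66 ≈ 210 mm.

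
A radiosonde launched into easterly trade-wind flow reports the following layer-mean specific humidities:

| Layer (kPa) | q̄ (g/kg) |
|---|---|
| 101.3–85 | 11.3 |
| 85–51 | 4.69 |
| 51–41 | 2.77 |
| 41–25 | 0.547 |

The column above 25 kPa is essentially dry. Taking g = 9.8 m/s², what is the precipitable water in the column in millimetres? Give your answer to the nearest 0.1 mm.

PW ≈ 38.8 mm

Precipitable water is the column-integrated vapour mass per unit area: PW = (1/g) Σ q̄ Δp, with q in kg/kg and Δp in Pa (1 kg/m² of water = 1 mm).
Layer 101.3–85 kPa: Δp = 163 hPa = 16300 Pa, q̄ = 0.0113 kg/kg → 0.0113 × 16300 / 9.8 = 18.79 mm
Layer 85–51 kPa: Δp = 340 hPa = 34000 Pa, q̄ = 0.00469 kg/kg → 0.00469 × 34000 / 9.8 = 16.27 mm
Layer 51–41 kPa: Δp = 100 hPa = 10000 Pa, q̄ = 0.00277 kg/kg → 0.00277 × 10000 / 9.8 = 2.83 mm
Layer 41–25 kPa: Δp = 160 hPa = 16000 Pa, q̄ = 0.000547 kg/kg → 0.000547 × 16000 / 9.8 = 0.89 mm
PW = 18.79 + 16.27 + 2.83 + 0.89 = 38.78 ≈ 38.8 mm.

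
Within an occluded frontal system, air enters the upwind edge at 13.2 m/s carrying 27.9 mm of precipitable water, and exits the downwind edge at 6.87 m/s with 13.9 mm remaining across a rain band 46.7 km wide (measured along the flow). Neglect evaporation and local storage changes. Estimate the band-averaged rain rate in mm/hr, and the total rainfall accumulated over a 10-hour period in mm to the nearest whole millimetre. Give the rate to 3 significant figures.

Column moisture flux per unit crosswind length is F = V × PW.
Inflow: F_in = 13.2 × 27.9 = 368.28 mm·m/s
Outflow: F_out = 6.87 × 13.9 = 95.493 mm·m/s
Steady-state rate R = (F_in − F_out)/L = (368.28 − 95.493) / 46700 m = 5.841e-03 mm/s.
R = 5.841e-03 × 3600 = 21.0 mm/hr.
Over 10 h: total = 21.0 × 10 = 210 mm.

R ≈ 21.0 mm/hr; total ≈ 210 mm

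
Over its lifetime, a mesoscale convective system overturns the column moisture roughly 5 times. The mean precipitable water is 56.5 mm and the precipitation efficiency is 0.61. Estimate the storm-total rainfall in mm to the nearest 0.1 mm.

rainfall ≈ 172.3 mm

Each cycle deposits ε × PW = 0.61 × 56.5 = 34.465 mm.
Over 5 cycles: 5 × 34.465 = 172.3 mm.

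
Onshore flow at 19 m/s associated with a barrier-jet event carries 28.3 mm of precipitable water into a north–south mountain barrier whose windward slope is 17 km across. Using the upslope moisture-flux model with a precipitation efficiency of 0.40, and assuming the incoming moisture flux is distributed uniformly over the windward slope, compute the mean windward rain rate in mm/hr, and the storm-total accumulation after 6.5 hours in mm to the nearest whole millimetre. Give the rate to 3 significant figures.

R ≈ 45.5 mm/hr; total ≈ 296 mm

Incoming column moisture flux per unit ridge length: F = V × PW = 19 × 28.3 = 537.7 mm·m/s.
Spread over the 17 km slope with efficiency ε = 0.40: R = ε·F/W = 0.40 × 537.7 / 17000 m = 1.265e-02 mm/s.
R = 1.265e-02 × 3600 = 45.5 mm/hr.
Over 6.5 h: total = 45.5 × 6.5 = 295.75 ≈ 296 mm.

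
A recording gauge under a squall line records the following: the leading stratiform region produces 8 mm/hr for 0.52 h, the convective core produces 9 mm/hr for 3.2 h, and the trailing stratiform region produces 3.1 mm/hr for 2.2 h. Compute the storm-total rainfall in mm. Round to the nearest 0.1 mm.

total ≈ 39.8 mm

Total = Σ Rᵢ Δtᵢ = 8 × 0.52 + 9 × 3.2 + 3.1 × 2.2
      = 4.16 + 28.8 + 6.82 = 39.8 mm.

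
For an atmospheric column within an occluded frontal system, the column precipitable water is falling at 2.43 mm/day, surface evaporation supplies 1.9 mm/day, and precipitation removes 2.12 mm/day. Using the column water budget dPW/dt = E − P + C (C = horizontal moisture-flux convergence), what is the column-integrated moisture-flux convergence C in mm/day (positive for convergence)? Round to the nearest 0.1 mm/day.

C ≈ -2.2 mm/day

dPW/dt = -2.43 mm/day.
C = dPW/dt − E + P = (-2.43) − 1.9 + 2.12 = -2.2 mm/day.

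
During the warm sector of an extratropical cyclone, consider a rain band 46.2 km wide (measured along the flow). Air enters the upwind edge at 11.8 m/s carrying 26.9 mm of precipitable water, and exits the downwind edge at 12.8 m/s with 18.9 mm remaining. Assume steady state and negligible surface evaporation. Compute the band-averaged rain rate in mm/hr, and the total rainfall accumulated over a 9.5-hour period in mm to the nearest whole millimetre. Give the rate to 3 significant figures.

Column moisture flux per unit crosswind length is F = V × PW.
Inflow: F_in = 11.8 × 26.9 = 317.42 mm·m/s
Outflow: F_out = 12.8 × 18.9 = 241.92 mm·m/s
Steady-state rate R = (F_in − F_out)/L = (317.42 − 241.92) / 46200 m = 1.634e-03 mm/s.
R = 1.634e-03 × 3600 = 5.88 mm/hr.
Over 9.5 h: total = 5.88 × 9.5 = 55.86 ≈ 56 mm.

R ≈ 5.88 mm/hr; total ≈ 56 mm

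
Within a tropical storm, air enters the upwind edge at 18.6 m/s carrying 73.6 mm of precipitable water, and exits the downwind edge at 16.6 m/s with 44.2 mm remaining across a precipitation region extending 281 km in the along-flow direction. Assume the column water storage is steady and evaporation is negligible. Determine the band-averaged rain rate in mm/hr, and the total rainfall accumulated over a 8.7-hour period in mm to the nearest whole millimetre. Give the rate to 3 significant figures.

Column moisture flux per unit crosswind length is F = V × PW.
Inflow: F_in = 18.6 × 73.6 = 1368.96 mm·m/s
Outflow: F_out = 16.6 × 44.2 = 733.72 mm·m/s
Steady-state rate R = (F_in − F_out)/L = (1368.96 − 733.72) / 281000 m = 2.261e-03 mm/s.
R = 2.261e-03 × 3600 = 8.14 mm/hr.
Over 8.7 h: total = 8.14 × 8.7 = 70.818 ≈ 71 mm.

R ≈ 8.14 mm/hr; total ≈ 71 mm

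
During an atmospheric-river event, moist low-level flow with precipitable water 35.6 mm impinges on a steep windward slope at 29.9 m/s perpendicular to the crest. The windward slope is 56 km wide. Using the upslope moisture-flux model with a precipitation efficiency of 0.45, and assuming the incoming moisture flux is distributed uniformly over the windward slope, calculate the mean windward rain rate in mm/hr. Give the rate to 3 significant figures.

Incoming column moisture flux per unit ridge length: F = V × PW = 29.9 × 35.6 = 1064.44 mm·m/s.
Spread over the 56 km slope with efficiency ε = 0.45: R = ε·F/W = 0.45 × 1064.44 / 56000 m = 8.554e-03 mm/s.
R = 8.554e-03 × 3600 = 30.8 mm/hr.

R ≈ 30.8 mm/hr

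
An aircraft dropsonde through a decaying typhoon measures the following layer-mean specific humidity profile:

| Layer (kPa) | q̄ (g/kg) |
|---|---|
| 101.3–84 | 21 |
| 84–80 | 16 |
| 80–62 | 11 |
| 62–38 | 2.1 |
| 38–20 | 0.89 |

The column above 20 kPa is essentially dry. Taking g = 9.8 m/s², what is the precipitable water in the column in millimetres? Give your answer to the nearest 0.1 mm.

PW ≈ 70.6 mm

Precipitable water is the column-integrated vapour mass per unit area: PW = (1/g) Σ q̄ Δp, with q in kg/kg and Δp in Pa (1 kg/m² of water = 1 mm).
Layer 101.3–84 kPa: Δp = 173 hPa = 17300 Pa, q̄ = 0.021 kg/kg → 0.021 × 17300 / 9.8 = 37.07 mm
Layer 84–80 kPa: Δp = 40 hPa = 4000 Pa, q̄ = 0.016 kg/kg → 0.016 × 4000 / 9.8 = 6.53 mm
Layer 80–62 kPa: Δp = 180 hPa = 18000 Pa, q̄ = 0.011 kg/kg → 0.011 × 18000 / 9.8 = 20.20 mm
Layer 62–38 kPa: Δp = 240 hPa = 24000 Pa, q̄ = 0.0021 kg/kg → 0.0021 × 24000 / 9.8 = 5.14 mm
Layer 38–20 kPa: Δp = 180 hPa = 18000 Pa, q̄ = 0.00089 kg/kg → 0.00089 × 18000 / 9.8 = 1.63 mm
PW = 37.07 + 6.53 + 20.20 + 5.14 + 1.63 = 70.57 ≈ 70.6 mm.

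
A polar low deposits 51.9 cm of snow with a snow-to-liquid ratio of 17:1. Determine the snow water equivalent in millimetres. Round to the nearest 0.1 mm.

SWE = snow depth / ratio = 51.9 cm / 17 = 3.053 cm = 30.5 mm.

SWE ≈ 30.5 mm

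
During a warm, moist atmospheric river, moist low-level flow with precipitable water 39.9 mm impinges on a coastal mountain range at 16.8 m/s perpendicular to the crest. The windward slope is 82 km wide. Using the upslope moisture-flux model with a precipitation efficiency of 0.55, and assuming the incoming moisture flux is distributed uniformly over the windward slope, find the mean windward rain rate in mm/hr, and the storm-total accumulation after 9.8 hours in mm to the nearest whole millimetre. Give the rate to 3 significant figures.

Incoming column moisture flux per unit ridge length: F = V × PW = 16.8 × 39.9 = 670.32 mm·m/s.
Spread over the 82 km slope with efficiency ε = 0.55: R = ε·F/W = 0.55 × 670.32 / 82000 m = 4.496e-03 mm/s.
R = 4.496e-03 × 3600 = 16.2 mm/hr.
Over 9.8 h: total = 16.2 × 9.8 = 158.76 ≈ 159 mm.

R ≈ 16.2 mm/hr; total ≈ 159 mm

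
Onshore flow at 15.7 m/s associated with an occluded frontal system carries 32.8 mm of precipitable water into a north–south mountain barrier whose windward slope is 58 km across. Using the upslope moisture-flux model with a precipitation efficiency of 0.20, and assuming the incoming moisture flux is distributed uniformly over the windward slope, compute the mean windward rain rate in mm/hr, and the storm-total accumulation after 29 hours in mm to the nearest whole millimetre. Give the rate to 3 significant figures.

Incoming column moisture flux per unit ridge length: F = V × PW = 15.7 × 32.8 = 514.96 mm·m/s.
Spread over the 58 km slope with efficiency ε = 0.20: R = ε·F/W = 0.20 × 514.96 / 58000 m = 1.776e-03 mm/s.
R = 1.776e-03 × 3600 = 6.39 mm/hr.
Over 29 h: total = 6.39 × 29 = 185.31 ≈ 185 mm.

R ≈ 6.39 mm/hr; total ≈ 185 mm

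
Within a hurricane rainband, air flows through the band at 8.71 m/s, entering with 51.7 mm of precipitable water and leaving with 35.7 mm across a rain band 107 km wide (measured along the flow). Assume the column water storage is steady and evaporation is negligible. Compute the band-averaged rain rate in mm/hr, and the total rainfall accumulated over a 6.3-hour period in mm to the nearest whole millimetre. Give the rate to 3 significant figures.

Column moisture flux per unit crosswind length is F = V × PW.
Inflow: F_in = 8.71 × 51.7 = 450.307 mm·m/s
Outflow: F_out = 8.71 × 35.7 = 310.947 mm·m/s
Steady-state rate R = (F_in − F_out)/L = (450.307 − 310.947) / 107000 m = 1.302e-03 mm/s.
R = 1.302e-03 × 3600 = 4.69 mm/hr.
Over 6.3 h: total = 4.69 × 6.3 = 29.547 ≈ 30 mm.

R ≈ 4.69 mm/hr; total ≈ 30 mm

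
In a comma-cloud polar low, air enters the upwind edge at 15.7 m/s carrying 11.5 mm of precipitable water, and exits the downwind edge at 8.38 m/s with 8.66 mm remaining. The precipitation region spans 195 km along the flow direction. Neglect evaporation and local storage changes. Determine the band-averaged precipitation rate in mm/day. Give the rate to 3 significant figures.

R ≈ 47.8 mm/day

Column moisture flux per unit crosswind length is F = V × PW.
Inflow: F_in = 15.7 × 11.5 = 180.55 mm·m/s
Outflow: F_out = 8.38 × 8.66 = 72.5708 mm·m/s
Steady-state rate R = (F_in − F_out)/L = (180.55 − 72.5708) / 195000 m = 5.537e-04 mm/s.
R = 5.537e-04 × 3600 × 24 = 47.8 mm/day.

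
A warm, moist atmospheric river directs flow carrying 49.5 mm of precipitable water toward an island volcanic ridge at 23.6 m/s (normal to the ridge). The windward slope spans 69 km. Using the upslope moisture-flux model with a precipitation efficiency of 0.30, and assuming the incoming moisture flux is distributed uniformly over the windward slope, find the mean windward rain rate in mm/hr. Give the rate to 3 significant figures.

R ≈ 18.3 mm/hr

Incoming column moisture flux per unit ridge length: F = V × PW = 23.6 × 49.5 = 1168.2 mm·m/s.
Spread over the 69 km slope with efficiency ε = 0.30: R = ε·F/W = 0.30 × 1168.2 / 69000 m = 5.079e-03 mm/s.
R = 5.079e-03 × 3600 = 18.3 mm/hr.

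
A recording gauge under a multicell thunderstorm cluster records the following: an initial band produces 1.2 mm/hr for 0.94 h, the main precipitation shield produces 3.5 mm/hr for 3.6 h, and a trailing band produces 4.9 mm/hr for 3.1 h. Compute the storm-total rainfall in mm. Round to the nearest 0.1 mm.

total ≈ 28.9 mm

Total = Σ Rᵢ Δtᵢ = 1.2 × 0.94 + 3.5 × 3.6 + 4.9 × 3.1
      = 1.128 + 12.6 + 15.19 = 28.9 mm.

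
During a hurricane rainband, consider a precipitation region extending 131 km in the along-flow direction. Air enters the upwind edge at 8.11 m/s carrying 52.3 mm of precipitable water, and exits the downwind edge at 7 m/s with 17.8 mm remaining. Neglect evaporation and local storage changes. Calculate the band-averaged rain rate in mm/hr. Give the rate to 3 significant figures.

Column moisture flux per unit crosswind length is F = V × PW.
Inflow: F_in = 8.11 × 52.3 = 424.153 mm·m/s
Outflow: F_out = 7 × 17.8 = 124.6 mm·m/s
Steady-state rate R = (F_in − F_out)/L = (424.153 − 124.6) / 131000 m = 2.287e-03 mm/s.
R = 2.287e-03 × 3600 = 8.23 mm/hr.

R ≈ 8.23 mm/hr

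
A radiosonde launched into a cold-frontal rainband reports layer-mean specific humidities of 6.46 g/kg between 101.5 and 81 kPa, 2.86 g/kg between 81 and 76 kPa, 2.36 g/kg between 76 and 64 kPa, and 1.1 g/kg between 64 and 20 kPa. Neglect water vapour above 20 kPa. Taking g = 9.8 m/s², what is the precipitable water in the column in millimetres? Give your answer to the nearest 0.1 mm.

Precipitable water is the column-integrated vapour mass per unit area: PW = (1/g) Σ q̄ Δp, with q in kg/kg and Δp in Pa (1 kg/m² of water = 1 mm).
Layer 101.5–81 kPa: Δp = 205 hPa = 20500 Pa, q̄ = 0.00646 kg/kg → 0.00646 × 20500 / 9.8 = 13.51 mm
Layer 81–76 kPa: Δp = 50 hPa = 5000 Pa, q̄ = 0.00286 kg/kg → 0.00286 × 5000 / 9.8 = 1.46 mm
Layer 76–64 kPa: Δp = 120 hPa = 12000 Pa, q̄ = 0.00236 kg/kg → 0.00236 × 12000 / 9.8 = 2.89 mm
Layer 64–20 kPa: Δp = 440 hPa = 44000 Pa, q̄ = 0.0011 kg/kg → 0.0011 × 44000 / 9.8 = 4.94 mm
PW = 13.51 + 1.46 + 2.89 + 4.94 = 22.80 ≈ 22.8 mm.

PW ≈ 22.8 mm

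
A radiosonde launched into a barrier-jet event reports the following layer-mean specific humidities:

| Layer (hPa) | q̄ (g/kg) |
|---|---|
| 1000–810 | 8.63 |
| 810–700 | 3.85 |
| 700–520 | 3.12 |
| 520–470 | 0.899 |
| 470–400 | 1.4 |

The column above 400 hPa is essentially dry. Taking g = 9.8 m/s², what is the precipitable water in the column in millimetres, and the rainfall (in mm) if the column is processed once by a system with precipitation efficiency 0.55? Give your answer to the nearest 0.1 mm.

Precipitable water is the column-integrated vapour mass per unit area: PW = (1/g) Σ q̄ Δp, with q in kg/kg and Δp in Pa (1 kg/m² of water = 1 mm).
Layer 1000–810 hPa: Δp = 190 hPa = 19000 Pa, q̄ = 0.00863 kg/kg → 0.00863 × 19000 / 9.8 = 16.73 mm
Layer 810–700 hPa: Δp = 110 hPa = 11000 Pa, q̄ = 0.00385 kg/kg → 0.00385 × 11000 / 9.8 = 4.32 mm
Layer 700–520 hPa: Δp = 180 hPa = 18000 Pa, q̄ = 0.00312 kg/kg → 0.00312 × 18000 / 9.8 = 5.73 mm
Layer 520–470 hPa: Δp = 50 hPa = 5000 Pa, q̄ = 0.000899 kg/kg → 0.000899 × 5000 / 9.8 = 0.46 mm
Layer 470–400 hPa: Δp = 70 hPa = 7000 Pa, q̄ = 0.0014 kg/kg → 0.0014 × 7000 / 9.8 = 1.00 mm
PW = 16.73 + 4.32 + 5.73 + 0.46 + 1.00 = 28.24 ≈ 28.2 mm.
Rainfall = ε × PW = 0.55 × 28.2 = 15.5 mm.

PW ≈ 28.2 mm; rainfall ≈ 15.5 mm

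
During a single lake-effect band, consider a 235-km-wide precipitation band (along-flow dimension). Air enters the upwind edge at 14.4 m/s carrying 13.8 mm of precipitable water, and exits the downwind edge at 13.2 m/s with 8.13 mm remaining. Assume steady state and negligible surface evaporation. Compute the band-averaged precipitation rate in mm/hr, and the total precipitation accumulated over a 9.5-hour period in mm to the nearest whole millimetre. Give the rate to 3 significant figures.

R ≈ 1.40 mm/hr; total ≈ 13 mm

Column moisture flux per unit crosswind length is F = V × PW.
Inflow: F_in = 14.4 × 13.8 = 198.72 mm·m/s
Outflow: F_out = 13.2 × 8.13 = 107.316 mm·m/s
Steady-state rate R = (F_in − F_out)/L = (198.72 − 107.316) / 235000 m = 3.890e-04 mm/s.
R = 3.890e-04 × 3600 = 1.40 mm/hr.
Over 9.5 h: total = 1.40 × 9.5 = 13.3 ≈ 13 mm.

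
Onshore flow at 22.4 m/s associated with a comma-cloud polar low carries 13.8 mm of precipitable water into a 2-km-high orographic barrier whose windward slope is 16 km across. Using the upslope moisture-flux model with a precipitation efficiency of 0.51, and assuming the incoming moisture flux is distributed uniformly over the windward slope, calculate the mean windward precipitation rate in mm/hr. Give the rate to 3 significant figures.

Incoming column moisture flux per unit ridge length: F = V × PW = 22.4 × 13.8 = 309.12 mm·m/s.
Spread over the 16 km slope with efficiency ε = 0.51: R = ε·F/W = 0.51 × 309.12 / 16000 m = 9.853e-03 mm/s.
R = 9.853e-03 × 3600 = 35.5 mm/hr.

R ≈ 35.5 mm/hr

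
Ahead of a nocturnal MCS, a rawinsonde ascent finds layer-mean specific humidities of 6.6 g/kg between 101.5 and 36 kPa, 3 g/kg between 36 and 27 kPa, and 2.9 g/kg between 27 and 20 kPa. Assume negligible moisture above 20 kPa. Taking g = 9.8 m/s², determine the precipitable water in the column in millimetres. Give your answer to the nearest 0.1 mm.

PW ≈ 48.9 mm

Precipitable water is the column-integrated vapour mass per unit area: PW = (1/g) Σ q̄ Δp, with q in kg/kg and Δp in Pa (1 kg/m² of water = 1 mm).
Layer 101.5–36 kPa: Δp = 655 hPa = 65500 Pa, q̄ = 0.0066 kg/kg → 0.0066 × 65500 / 9.8 = 44.11 mm
Layer 36–27 kPa: Δp = 90 hPa = 9000 Pa, q̄ = 0.003 kg/kg → 0.003 × 9000 / 9.8 = 2.76 mm
Layer 27–20 kPa: Δp = 70 hPa = 7000 Pa, q̄ = 0.0029 kg/kg → 0.0029 × 7000 / 9.8 = 2.07 mm
PW = 44.11 + 2.76 + 2.07 = 48.94 ≈ 48.9 mm.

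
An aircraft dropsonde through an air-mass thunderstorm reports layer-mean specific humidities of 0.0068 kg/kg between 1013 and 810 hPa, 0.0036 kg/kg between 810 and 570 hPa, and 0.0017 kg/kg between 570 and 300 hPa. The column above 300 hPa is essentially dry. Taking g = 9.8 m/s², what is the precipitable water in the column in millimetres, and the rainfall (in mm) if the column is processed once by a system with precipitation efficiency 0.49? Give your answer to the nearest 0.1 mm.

Precipitable water is the column-integrated vapour mass per unit area: PW = (1/g) Σ q̄ Δp, with q in kg/kg and Δp in Pa (1 kg/m² of water = 1 mm).
Layer 1013–810 hPa: Δp = 203 hPa = 20300 Pa, q̄ = 0.0068 kg/kg → 0.0068 × 20300 / 9.8 = 14.09 mm
Layer 810–570 hPa: Δp = 240 hPa = 24000 Pa, q̄ = 0.0036 kg/kg → 0.0036 × 24000 / 9.8 = 8.82 mm
Layer 570–300 hPa: Δp = 270 hPa = 27000 Pa, q̄ = 0.0017 kg/kg → 0.0017 × 27000 / 9.8 = 4.68 mm
PW = 14.09 + 8.82 + 4.68 = 27.59 ≈ 27.6 mm.
Rainfall = ε × PW = 0.49 × 27.6 = 13.5 mm.

PW ≈ 27.6 mm; rainfall ≈ 13.5 mm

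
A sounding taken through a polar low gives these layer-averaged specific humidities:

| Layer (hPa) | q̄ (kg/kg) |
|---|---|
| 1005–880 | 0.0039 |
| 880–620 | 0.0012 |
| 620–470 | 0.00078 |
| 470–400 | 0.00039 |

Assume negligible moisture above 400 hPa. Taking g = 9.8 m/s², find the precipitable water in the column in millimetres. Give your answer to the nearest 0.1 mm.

PW ≈ 9.6 mm

Precipitable water is the column-integrated vapour mass per unit area: PW = (1/g) Σ q̄ Δp, with q in kg/kg and Δp in Pa (1 kg/m² of water = 1 mm).
Layer 1005–880 hPa: Δp = 125 hPa = 12500 Pa, q̄ = 0.0039 kg/kg → 0.0039 × 12500 / 9.8 = 4.97 mm
Layer 880–620 hPa: Δp = 260 hPa = 26000 Pa, q̄ = 0.0012 kg/kg → 0.0012 × 26000 / 9.8 = 3.18 mm
Layer 620–470 hPa: Δp = 150 hPa = 15000 Pa, q̄ = 0.00078 kg/kg → 0.00078 × 15000 / 9.8 = 1.19 mm
Layer 470–400 hPa: Δp = 70 hPa = 7000 Pa, q̄ = 0.00039 kg/kg → 0.00039 × 7000 / 9.8 = 0.28 mm
PW = 4.97 + 3.18 + 1.19 + 0.28 = 9.62 ≈ 9.6 mm.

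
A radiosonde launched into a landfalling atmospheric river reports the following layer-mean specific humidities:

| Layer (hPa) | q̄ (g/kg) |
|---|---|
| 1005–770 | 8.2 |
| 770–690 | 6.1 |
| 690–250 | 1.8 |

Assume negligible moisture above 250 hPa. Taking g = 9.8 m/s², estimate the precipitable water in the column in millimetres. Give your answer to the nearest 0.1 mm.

Precipitable water is the column-integrated vapour mass per unit area: PW = (1/g) Σ q̄ Δp, with q in kg/kg and Δp in Pa (1 kg/m² of water = 1 mm).
Layer 1005–770 hPa: Δp = 235 hPa = 23500 Pa, q̄ = 0.0082 kg/kg → 0.0082 × 23500 / 9.8 = 19.66 mm
Layer 770–690 hPa: Δp = 80 hPa = 8000 Pa, q̄ = 0.0061 kg/kg → 0.0061 × 8000 / 9.8 = 4.98 mm
Layer 690–250 hPa: Δp = 440 hPa = 44000 Pa, q̄ = 0.0018 kg/kg → 0.0018 × 44000 / 9.8 = 8.08 mm
PW = 19.66 + 4.98 + 8.08 = 32.72 ≈ 32.7 mm.

PW ≈ 32.7 mm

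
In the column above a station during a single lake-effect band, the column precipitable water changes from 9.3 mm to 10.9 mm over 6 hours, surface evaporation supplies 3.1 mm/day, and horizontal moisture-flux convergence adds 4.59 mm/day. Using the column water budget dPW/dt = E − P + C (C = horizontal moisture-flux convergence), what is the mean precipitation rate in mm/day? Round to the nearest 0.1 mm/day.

dPW/dt = (10.9 − 9.3) mm / (6/24 day) = +6.400 mm/day.
P = E + C − dPW/dt = 3.1 + (4.59) − (+6.400) = 1.3 mm/day.

P ≈ 1.3 mm/day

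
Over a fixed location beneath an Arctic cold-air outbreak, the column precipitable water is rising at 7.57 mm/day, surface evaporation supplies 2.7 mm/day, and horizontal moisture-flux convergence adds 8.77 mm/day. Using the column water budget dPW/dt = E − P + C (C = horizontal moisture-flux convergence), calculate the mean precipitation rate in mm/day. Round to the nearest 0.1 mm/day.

P ≈ 3.9 mm/day

dPW/dt = +7.57 mm/day.
P = E + C − dPW/dt = 2.7 + (8.77) − (+7.57) = 3.9 mm/day.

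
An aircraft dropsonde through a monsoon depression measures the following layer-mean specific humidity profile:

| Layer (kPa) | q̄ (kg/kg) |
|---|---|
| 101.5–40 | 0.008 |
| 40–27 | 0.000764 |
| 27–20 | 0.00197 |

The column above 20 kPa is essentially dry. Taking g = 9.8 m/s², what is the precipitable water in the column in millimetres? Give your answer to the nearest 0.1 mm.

PW ≈ 52.6 mm

Precipitable water is the column-integrated vapour mass per unit area: PW = (1/g) Σ q̄ Δp, with q in kg/kg and Δp in Pa (1 kg/m² of water = 1 mm).
Layer 101.5–40 kPa: Δp = 615 hPa = 61500 Pa, q̄ = 0.008 kg/kg → 0.008 × 61500 / 9.8 = 50.20 mm
Layer 40–27 kPa: Δp = 130 hPa = 13000 Pa, q̄ = 0.000764 kg/kg → 0.000764 × 13000 / 9.8 = 1.01 mm
Layer 27–20 kPa: Δp = 70 hPa = 7000 Pa, q̄ = 0.00197 kg/kg → 0.00197 × 7000 / 9.8 = 1.41 mm
PW = 50.20 + 1.01 + 1.41 = 52.62 ≈ 52.6 mm.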